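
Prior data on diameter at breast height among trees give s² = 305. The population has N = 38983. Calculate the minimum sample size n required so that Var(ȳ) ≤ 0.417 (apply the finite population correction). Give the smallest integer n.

Without fpc, n₀ = s²/D = 305/0.417 = 731.4149.
With fpc, (1 − n/N)·s²/n ≤ D requires n ≥ n₀/(1 + n₀/N) = 731.4149/(1 + 731.4149/38983) = 717.9445.
Rounding up, n = 718.

718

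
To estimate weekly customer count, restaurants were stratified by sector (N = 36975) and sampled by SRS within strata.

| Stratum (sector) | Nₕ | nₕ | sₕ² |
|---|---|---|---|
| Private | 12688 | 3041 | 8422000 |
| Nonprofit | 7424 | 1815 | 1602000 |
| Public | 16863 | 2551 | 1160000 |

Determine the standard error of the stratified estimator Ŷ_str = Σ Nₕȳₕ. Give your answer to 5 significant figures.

696770

Var(Ŷ_str) = Σₕ Nₕ²(1 − fₕ)sₕ²/nₕ.
Private: 12688²·(1 − 3041/12688)·8422000/3041 = 3.3898795 × 10^11.
Nonprofit: 7424²·(1 − 1815/7424)·1602000/1815 = 3.6754396 × 10^10.
Public: 16863²·(1 − 2551/16863)·1160000/2551 = 1.0974448 × 10^11.
Sum = 4.8548683 × 10^11.
SE = √(4.8548683 × 10^11) = 696770.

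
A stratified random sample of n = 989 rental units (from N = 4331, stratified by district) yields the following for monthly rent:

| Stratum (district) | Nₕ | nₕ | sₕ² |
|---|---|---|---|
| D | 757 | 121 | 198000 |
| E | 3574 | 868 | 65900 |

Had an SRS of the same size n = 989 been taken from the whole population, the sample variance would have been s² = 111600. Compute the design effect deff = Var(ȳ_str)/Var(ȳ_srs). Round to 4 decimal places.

0.9319

Var(ȳ_str) = Σ Wₕ²(1−fₕ)sₕ²/nₕ with Wₕ = Nₕ/4331:
  D: (757/4331)²·(1−121/757)·198000/121 = 42.000692
  E: (3574/4331)²·(1−868/3574)·65900/868 = 39.144582
  → Var(ȳ_str) = 81.145274.
Var(ȳ_srs) = (1 − 989/4331)·111600/989 = 87.073533.
deff = 81.145274 / 87.073533 = 0.9319.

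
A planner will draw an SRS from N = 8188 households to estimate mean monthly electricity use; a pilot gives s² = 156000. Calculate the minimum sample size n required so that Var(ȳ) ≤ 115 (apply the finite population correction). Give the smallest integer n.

1164

Without fpc, n₀ = s²/D = 156000/115 = 1356.5217.
With fpc, (1 − n/N)·s²/n ≤ D requires n ≥ n₀/(1 + n₀/N) = 1356.5217/(1 + 1356.5217/8188) = 1163.7251.
Rounding up, n = 1164.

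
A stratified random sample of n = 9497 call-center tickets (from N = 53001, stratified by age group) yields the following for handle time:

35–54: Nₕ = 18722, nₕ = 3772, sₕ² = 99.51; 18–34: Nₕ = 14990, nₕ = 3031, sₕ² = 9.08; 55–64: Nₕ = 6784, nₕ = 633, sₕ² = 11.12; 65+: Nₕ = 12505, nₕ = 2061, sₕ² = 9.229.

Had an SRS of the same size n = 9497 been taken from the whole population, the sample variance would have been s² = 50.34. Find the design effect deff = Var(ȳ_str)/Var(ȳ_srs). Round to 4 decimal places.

0.7559

Var(ȳ_str) = Σ Wₕ²(1−fₕ)sₕ²/nₕ with Wₕ = Nₕ/53001:
  35–54: (18722/53001)²·(1−3772/18722)·99.51/3772 = 0.0026285748
  18–34: (14990/53001)²·(1−3031/14990)·9.08/3031 = 1.9117376 × 10^-4
  55–64: (6784/53001)²·(1−633/6784)·11.12/633 = 2.6095434 × 10^-4
  65+: (12505/53001)²·(1−2061/12505)·9.229/2061 = 2.0818963 × 10^-4
  → Var(ȳ_str) = 0.0032888925.
Var(ȳ_srs) = (1 − 9497/53001)·50.34/9497 = 0.0043508278.
deff = 0.0032888925 / 0.0043508278 = 0.7559.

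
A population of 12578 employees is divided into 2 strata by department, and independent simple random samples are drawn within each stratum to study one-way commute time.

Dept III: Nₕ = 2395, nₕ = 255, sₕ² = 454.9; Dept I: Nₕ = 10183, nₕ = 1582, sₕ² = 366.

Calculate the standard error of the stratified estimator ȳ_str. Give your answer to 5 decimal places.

Var(ȳ_str) = Σₕ Wₕ²(1 − fₕ)sₕ²/nₕ with Wₕ = Nₕ/N, N = 12578.
Dept III: Wₕ = 0.19041183; term = 0.19041183²·(1 − 0.10647182)·454.9/255 = 0.057792551.
Dept I: Wₕ = 0.80958817; term = 0.80958817²·(1 − 0.15535697)·366/1582 = 0.12807847.
Sum = 0.18587102.
SE = √(0.18587102) = 0.43113.

0.43113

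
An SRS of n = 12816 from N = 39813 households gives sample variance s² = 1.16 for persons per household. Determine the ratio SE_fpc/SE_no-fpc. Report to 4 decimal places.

0.8235

f = n/N = 12816/39813 = 0.32190491.
SE_no-fpc = √(s²/n) = 0.0095137721; SE_fpc = √((1−f)s²/n) = 0.0078342612.
Ratio = √(1−f) = 0.82346530.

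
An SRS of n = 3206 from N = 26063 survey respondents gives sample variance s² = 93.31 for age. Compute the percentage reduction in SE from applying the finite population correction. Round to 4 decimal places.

f = n/N = 3206/26063 = 0.12300963.
SE_no-fpc = √(s²/n) = 0.1706013; SE_fpc = √((1−f)s²/n) = 0.1597643.
Ratio = √(1−f) = 0.93647764. Reduction = 100·(1 − 0.93647764) = 6.3522%.

6.3522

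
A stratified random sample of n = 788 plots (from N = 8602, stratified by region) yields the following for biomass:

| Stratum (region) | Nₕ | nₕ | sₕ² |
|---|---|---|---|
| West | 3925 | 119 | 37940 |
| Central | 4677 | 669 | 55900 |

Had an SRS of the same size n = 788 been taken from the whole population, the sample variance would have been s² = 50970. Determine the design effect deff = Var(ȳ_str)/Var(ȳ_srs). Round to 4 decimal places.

Var(ȳ_str) = Σ Wₕ²(1−fₕ)sₕ²/nₕ with Wₕ = Nₕ/8602:
  West: (3925/8602)²·(1−119/3925)·37940/119 = 64.366506
  Central: (4677/8602)²·(1−669/4677)·55900/669 = 21.168101
  → Var(ȳ_str) = 85.534607.
Var(ȳ_srs) = (1 − 788/8602)·50970/788 = 58.757375.
deff = 85.534607 / 58.757375 = 1.4557.

1.4557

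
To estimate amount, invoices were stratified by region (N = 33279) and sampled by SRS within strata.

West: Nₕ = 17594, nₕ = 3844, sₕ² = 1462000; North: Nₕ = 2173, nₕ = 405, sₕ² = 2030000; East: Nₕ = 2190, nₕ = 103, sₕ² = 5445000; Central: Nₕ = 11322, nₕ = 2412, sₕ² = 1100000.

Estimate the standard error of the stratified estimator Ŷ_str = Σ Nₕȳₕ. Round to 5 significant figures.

Var(Ŷ_str) = Σₕ Nₕ²(1 − fₕ)sₕ²/nₕ.
West: 17594²·(1 − 3844/17594)·1462000/3844 = 9.2009205 × 10^10.
North: 2173²·(1 − 405/2173)·2030000/405 = 1.925675 × 10^10.
East: 2190²·(1 − 103/2190)·5445000/103 = 2.4161685 × 10^11.
Central: 11322²·(1 − 2412/11322)·1100000/2412 = 4.6006187 × 10^10.
Sum = 3.9888899 × 10^11.
SE = √(3.9888899 × 10^11) = 631580.

631580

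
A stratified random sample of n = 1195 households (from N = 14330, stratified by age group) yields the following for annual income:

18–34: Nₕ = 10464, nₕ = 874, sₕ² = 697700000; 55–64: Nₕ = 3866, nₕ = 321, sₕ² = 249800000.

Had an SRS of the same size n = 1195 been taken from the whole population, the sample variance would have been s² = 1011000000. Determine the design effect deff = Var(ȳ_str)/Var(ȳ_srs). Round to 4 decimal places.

0.5700

Var(ȳ_str) = Σ Wₕ²(1−fₕ)sₕ²/nₕ with Wₕ = Nₕ/14330:
  18–34: (10464/14330)²·(1−874/10464)·697700000/874 = 390104.76
  55–64: (3866/14330)²·(1−321/3866)·249800000/321 = 51936.552
  → Var(ȳ_str) = 442041.31.
Var(ȳ_srs) = (1 − 1195/14330)·1011000000/1195 = 775473.81.
deff = 442041.31 / 775473.81 = 0.5700.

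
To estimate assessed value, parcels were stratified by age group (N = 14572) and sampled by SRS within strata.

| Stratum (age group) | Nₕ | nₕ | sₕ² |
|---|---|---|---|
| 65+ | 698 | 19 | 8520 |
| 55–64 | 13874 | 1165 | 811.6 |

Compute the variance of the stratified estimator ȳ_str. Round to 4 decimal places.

Var(ȳ_str) = Σₕ Wₕ²(1 − fₕ)sₕ²/nₕ with Wₕ = Nₕ/N, N = 14572.
65+: Wₕ = 0.04790008; term = 0.04790008²·(1 − 0.02722063)·8520/19 = 1.0008589.
55–64: Wₕ = 0.95209992; term = 0.95209992²·(1 − 0.08397002)·811.6/1165 = 0.57848334.
Sum = 1.5793422.

1.5793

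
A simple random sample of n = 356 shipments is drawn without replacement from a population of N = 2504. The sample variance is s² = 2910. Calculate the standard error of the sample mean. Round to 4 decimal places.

2.6480

Under SRS without replacement, Var(ȳ) = (1 − f)·s²/n with f = n/N = 356/2504 = 0.14217252.
Var(ȳ) = (1 − 0.14217252)·2910/356 = 0.85782748·8.1741573 = 7.0120167.
SE(ȳ) = √(7.0120167) = 2.6480.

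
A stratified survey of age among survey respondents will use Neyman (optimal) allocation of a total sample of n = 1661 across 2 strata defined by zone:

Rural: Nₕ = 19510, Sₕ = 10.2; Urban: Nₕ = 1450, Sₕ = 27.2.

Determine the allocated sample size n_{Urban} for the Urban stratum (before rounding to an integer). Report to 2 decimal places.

Neyman allocation: nₕ = n·NₕSₕ / Σⱼ NⱼSⱼ.
Σ NⱼSⱼ = 19510·10.2 + 1450·27.2 = 238442.
n_{Urban} = 1661·1450·27.2 / 238442 = 274.74.

274.74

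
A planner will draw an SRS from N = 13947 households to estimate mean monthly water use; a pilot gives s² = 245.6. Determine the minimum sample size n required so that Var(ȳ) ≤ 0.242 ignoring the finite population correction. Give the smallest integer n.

Without fpc, n₀ = s²/D = 245.6/0.242 = 1014.8760.
Rounding up, n = 1015.

1015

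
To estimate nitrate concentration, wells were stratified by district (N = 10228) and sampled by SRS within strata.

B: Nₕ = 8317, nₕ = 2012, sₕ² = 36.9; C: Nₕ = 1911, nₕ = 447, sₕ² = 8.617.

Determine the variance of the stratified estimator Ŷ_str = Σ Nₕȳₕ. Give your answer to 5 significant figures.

1.0157 × 10^6

Var(Ŷ_str) = Σₕ Nₕ²(1 − fₕ)sₕ²/nₕ.
B: 8317²·(1 − 2012/8317)·36.9/2012 = 961723.4.
C: 1911²·(1 − 447/1911)·8.617/447 = 53932.473.
Sum = 1.0156559 × 10^6.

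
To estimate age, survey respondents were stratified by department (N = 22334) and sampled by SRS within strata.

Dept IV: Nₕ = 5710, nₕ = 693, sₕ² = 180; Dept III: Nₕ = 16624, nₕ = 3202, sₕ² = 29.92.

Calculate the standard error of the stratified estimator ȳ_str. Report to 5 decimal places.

Var(ȳ_str) = Σₕ Wₕ²(1 − fₕ)sₕ²/nₕ with Wₕ = Nₕ/N, N = 22334.
Dept IV: Wₕ = 0.25566401; term = 0.25566401²·(1 − 0.12136602)·180/693 = 0.014917171.
Dept III: Wₕ = 0.74433599; term = 0.74433599²·(1 − 0.19261309)·29.92/3202 = 0.0041798433.
Sum = 0.019097014.
SE = √(0.019097014) = 0.13819.

0.13819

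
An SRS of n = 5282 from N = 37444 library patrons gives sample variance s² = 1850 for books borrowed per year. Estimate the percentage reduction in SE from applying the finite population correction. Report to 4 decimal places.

7.3212

f = n/N = 5282/37444 = 0.14106399.
SE_no-fpc = √(s²/n) = 0.59181595; SE_fpc = √((1−f)s²/n) = 0.54848793.
Ratio = √(1−f) = 0.92678801. Reduction = 100·(1 − 0.92678801) = 7.3212%.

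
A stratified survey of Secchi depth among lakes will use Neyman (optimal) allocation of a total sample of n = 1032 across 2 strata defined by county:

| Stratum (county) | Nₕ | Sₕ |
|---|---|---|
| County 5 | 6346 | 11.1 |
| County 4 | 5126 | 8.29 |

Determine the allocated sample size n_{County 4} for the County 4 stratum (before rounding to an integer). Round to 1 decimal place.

388.3

Neyman allocation: nₕ = n·NₕSₕ / Σⱼ NⱼSⱼ.
Σ NⱼSⱼ = 6346·11.1 + 5126·8.29 = 112935.14.
n_{County 4} = 1032·5126·8.29 / 112935.14 = 388.3.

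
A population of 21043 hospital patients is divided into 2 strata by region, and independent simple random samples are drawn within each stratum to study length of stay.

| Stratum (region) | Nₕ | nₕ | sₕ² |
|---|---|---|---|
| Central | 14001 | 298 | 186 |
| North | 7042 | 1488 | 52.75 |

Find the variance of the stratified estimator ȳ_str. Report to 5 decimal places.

Var(ȳ_str) = Σₕ Wₕ²(1 − fₕ)sₕ²/nₕ with Wₕ = Nₕ/N, N = 21043.
Central: Wₕ = 0.66535190; term = 0.66535190²·(1 − 0.02128419)·186/298 = 0.27043076.
North: Wₕ = 0.33464810; term = 0.33464810²·(1 − 0.21130361)·52.75/1488 = 0.0031311662.
Sum = 0.27356193.

0.27356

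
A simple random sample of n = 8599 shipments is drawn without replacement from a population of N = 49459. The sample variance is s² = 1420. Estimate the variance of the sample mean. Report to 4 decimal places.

0.1364

Under SRS without replacement, Var(ȳ) = (1 − f)·s²/n with f = n/N = 8599/49459 = 0.17386118.
Var(ȳ) = (1 − 0.17386118)·1420/8599 = 0.82613882·0.16513548 = 0.13642483.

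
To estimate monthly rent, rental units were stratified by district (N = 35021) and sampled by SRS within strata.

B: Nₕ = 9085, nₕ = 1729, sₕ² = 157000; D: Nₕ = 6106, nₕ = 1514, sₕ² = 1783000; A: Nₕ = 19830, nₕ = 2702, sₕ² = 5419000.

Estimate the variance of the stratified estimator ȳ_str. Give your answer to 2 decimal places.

587.27

Var(ȳ_str) = Σₕ Wₕ²(1 − fₕ)sₕ²/nₕ with Wₕ = Nₕ/N, N = 35021.
B: Wₕ = 0.25941578; term = 0.25941578²·(1 − 0.19031370)·157000/1729 = 4.9478238.
D: Wₕ = 0.17435253; term = 0.17435253²·(1 − 0.24795283)·1783000/1514 = 26.923224.
A: Wₕ = 0.56623169; term = 0.56623169²·(1 − 0.13625819)·5419000/2702 = 555.40027.
Sum = 587.27132.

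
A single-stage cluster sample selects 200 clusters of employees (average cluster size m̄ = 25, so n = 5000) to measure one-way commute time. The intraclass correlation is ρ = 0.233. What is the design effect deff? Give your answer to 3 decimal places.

6.592

deff = 1 + (25 − 1)·0.233 = 1 + 5.592 = 6.592.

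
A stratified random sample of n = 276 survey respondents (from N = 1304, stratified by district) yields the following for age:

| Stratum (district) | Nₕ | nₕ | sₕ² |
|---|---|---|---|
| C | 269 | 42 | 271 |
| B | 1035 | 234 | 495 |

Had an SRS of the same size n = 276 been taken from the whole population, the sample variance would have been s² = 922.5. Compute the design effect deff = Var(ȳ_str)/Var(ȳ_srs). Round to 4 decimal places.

0.4793

Var(ȳ_str) = Σ Wₕ²(1−fₕ)sₕ²/nₕ with Wₕ = Nₕ/1304:
  C: (269/1304)²·(1−42/269)·271/42 = 0.23170903
  B: (1035/1304)²·(1−234/1035)·495/234 = 1.0313523
  → Var(ȳ_str) = 1.2630613.
Var(ȳ_srs) = (1 − 276/1304)·922.5/276 = 2.6349527.
deff = 1.2630613 / 2.6349527 = 0.4793.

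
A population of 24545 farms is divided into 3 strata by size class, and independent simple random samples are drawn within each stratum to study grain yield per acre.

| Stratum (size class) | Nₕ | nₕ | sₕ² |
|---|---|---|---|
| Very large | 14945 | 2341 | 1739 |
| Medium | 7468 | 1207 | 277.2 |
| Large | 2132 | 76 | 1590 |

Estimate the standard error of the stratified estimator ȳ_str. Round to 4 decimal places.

Var(ȳ_str) = Σₕ Wₕ²(1 − fₕ)sₕ²/nₕ with Wₕ = Nₕ/N, N = 24545.
Very large: Wₕ = 0.60888165; term = 0.60888165²·(1 − 0.15664102)·1739/2341 = 0.23226106.
Medium: Wₕ = 0.30425749; term = 0.30425749²·(1 − 0.16162292)·277.2/1207 = 0.017824112.
Large: Wₕ = 0.08686087; term = 0.08686087²·(1 − 0.03564728)·1590/76 = 0.15221862.
Sum = 0.40230379.
SE = √(0.40230379) = 0.6343.

0.6343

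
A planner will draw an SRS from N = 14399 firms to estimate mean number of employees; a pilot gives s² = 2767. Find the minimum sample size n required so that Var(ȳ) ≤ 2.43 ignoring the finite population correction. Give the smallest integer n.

Without fpc, n₀ = s²/D = 2767/2.43 = 1138.6831.
Rounding up, n = 1139.

1139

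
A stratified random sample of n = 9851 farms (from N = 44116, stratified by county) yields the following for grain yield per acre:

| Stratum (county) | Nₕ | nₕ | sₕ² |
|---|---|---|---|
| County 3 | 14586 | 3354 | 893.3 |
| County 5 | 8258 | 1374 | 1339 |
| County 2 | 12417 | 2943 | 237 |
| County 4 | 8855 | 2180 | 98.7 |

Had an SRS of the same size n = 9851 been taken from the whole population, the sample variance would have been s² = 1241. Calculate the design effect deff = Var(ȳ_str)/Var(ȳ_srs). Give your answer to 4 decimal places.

0.5839

Var(ȳ_str) = Σ Wₕ²(1−fₕ)sₕ²/nₕ with Wₕ = Nₕ/44116:
  County 3: (14586/44116)²·(1−3354/14586)·893.3/3354 = 0.022419985
  County 5: (8258/44116)²·(1−1374/8258)·1339/1374 = 0.028465402
  County 2: (12417/44116)²·(1−2943/12417)·237/2943 = 0.0048676113
  County 4: (8855/44116)²·(1−2180/8855)·98.7/2180 = 0.0013750175
  → Var(ȳ_str) = 0.057128016.
Var(ȳ_srs) = (1 − 9851/44116)·1241/9851 = 0.097846675.
deff = 0.057128016 / 0.097846675 = 0.5839.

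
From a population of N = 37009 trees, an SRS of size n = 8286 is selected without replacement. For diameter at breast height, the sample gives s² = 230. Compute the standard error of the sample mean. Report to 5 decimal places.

0.14678

Under SRS without replacement, Var(ȳ) = (1 − f)·s²/n with f = n/N = 8286/37009 = 0.22389149.
Var(ȳ) = (1 − 0.22389149)·230/8286 = 0.77610851·0.027757664 = 0.021542959.
SE(ȳ) = √(0.021542959) = 0.14678.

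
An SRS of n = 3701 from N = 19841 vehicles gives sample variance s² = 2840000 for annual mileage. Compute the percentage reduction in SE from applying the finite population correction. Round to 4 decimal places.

f = n/N = 3701/19841 = 0.18653294.
SE_no-fpc = √(s²/n) = 27.701267; SE_fpc = √((1−f)s²/n) = 24.98444.
Ratio = √(1−f) = 0.90192409. Reduction = 100·(1 − 0.90192409) = 9.8076%.

9.8076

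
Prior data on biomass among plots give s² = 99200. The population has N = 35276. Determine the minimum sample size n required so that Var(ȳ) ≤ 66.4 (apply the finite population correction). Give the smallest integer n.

1434

Without fpc, n₀ = s²/D = 99200/66.4 = 1493.9759.
With fpc, (1 − n/N)·s²/n ≤ D requires n ≥ n₀/(1 + n₀/N) = 1493.9759/(1 + 1493.9759/35276) = 1433.2752.
Rounding up, n = 1434.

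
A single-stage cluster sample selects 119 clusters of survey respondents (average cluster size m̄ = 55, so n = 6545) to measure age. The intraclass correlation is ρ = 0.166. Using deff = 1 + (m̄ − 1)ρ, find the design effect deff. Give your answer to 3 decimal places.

9.964

deff = 1 + (55 − 1)·0.166 = 1 + 8.964 = 9.964.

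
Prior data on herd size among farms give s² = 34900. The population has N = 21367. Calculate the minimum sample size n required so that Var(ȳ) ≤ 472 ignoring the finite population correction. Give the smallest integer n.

Without fpc, n₀ = s²/D = 34900/472 = 73.9407.
Rounding up, n = 74.

74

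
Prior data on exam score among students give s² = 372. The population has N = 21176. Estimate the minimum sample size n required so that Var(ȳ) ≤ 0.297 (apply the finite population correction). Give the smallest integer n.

Without fpc, n₀ = s²/D = 372/0.297 = 1252.5253.
With fpc, (1 − n/N)·s²/n ≤ D requires n ≥ n₀/(1 + n₀/N) = 1252.5253/(1 + 1252.5253/21176) = 1182.5778.
Rounding up, n = 1183.

1183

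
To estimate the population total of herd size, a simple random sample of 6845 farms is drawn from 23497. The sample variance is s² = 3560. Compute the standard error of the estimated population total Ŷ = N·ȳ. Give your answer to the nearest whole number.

14265

Var(Ŷ) = N²·Var(ȳ) = N²·(1 − n/N)·s²/n.
f = 6845/23497 = 0.29131378; Var(ȳ) = 0.70868622·3560/6845 = 0.36857895.
Var(Ŷ) = 23497² · 0.36857895 = 2.0349576 × 10^8.
SE(Ŷ) = √(2.0349576 × 10^8) = 14265.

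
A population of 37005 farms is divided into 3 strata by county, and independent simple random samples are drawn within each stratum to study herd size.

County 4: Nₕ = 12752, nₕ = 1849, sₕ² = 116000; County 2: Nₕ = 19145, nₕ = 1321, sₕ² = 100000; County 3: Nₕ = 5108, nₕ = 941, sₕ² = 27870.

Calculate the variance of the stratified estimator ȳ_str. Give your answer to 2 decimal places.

25.69

Var(ȳ_str) = Σₕ Wₕ²(1 − fₕ)sₕ²/nₕ with Wₕ = Nₕ/N, N = 37005.
County 4: Wₕ = 0.34460208; term = 0.34460208²·(1 − 0.14499686)·116000/1849 = 6.3697821.
County 2: Wₕ = 0.51736252; term = 0.51736252²·(1 − 0.06899974)·100000/1321 = 18.864136.
County 3: Wₕ = 0.13803540; term = 0.13803540²·(1 − 0.18422083)·27870/941 = 0.46036354.
Sum = 25.694282.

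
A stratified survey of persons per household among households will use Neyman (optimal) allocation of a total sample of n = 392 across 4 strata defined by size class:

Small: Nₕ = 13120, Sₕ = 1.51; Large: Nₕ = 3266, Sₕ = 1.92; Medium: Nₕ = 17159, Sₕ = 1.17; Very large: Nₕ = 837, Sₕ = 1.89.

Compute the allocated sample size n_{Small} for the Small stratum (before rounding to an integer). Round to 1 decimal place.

162.7

Neyman allocation: nₕ = n·NₕSₕ / Σⱼ NⱼSⱼ.
Σ NⱼSⱼ = 13120·1.51 + 3266·1.92 + 17159·1.17 + 837·1.89 = 47739.88.
n_{Small} = 392·13120·1.51 / 47739.88 = 162.7.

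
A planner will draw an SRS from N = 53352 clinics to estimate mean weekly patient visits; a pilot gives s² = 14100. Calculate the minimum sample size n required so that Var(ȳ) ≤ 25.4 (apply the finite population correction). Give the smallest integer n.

Without fpc, n₀ = s²/D = 14100/25.4 = 555.1181.
With fpc, (1 − n/N)·s²/n ≤ D requires n ≥ n₀/(1 + n₀/N) = 555.1181/(1 + 555.1181/53352) = 549.4017.
Rounding up, n = 550.

550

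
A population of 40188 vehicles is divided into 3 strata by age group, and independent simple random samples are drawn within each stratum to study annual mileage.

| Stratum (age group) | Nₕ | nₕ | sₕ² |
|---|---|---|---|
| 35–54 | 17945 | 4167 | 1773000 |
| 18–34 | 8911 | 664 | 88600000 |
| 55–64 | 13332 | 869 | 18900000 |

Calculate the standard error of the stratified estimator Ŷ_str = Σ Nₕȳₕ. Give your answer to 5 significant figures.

3.6776 × 10^6

Var(Ŷ_str) = Σₕ Nₕ²(1 − fₕ)sₕ²/nₕ.
35–54: 17945²·(1 − 4167/17945)·1773000/4167 = 1.0519979 × 10^11.
18–34: 8911²·(1 − 664/8911)·88600000/664 = 9.805914 × 10^12.
55–64: 13332²·(1 − 869/13332)·18900000/869 = 3.6137652 × 10^12.
Sum = 1.3524879 × 10^13.
SE = √(1.3524879 × 10^13) = 3.6776 × 10^6.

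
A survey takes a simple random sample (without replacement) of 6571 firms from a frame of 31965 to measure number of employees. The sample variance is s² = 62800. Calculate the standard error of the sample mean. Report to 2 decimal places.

2.76

Under SRS without replacement, Var(ȳ) = (1 − f)·s²/n with f = n/N = 6571/31965 = 0.20556859.
Var(ȳ) = (1 − 0.20556859)·62800/6571 = 0.79443141·9.557145 = 7.5924962.
SE(ȳ) = √(7.5924962) = 2.76.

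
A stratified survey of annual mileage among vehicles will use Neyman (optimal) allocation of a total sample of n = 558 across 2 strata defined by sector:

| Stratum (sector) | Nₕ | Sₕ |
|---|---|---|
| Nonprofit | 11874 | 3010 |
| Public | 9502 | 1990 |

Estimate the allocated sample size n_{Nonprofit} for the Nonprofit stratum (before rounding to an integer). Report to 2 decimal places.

Neyman allocation: nₕ = n·NₕSₕ / Σⱼ NⱼSⱼ.
Σ NⱼSⱼ = 11874·3010 + 9502·1990 = 5.464972 × 10^7.
n_{Nonprofit} = 558·11874·3010 / (5.464972 × 10^7) = 364.93.

364.93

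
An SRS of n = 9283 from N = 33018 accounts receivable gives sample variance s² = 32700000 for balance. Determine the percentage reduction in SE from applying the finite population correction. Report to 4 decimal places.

f = n/N = 9283/33018 = 0.28114968.
SE_no-fpc = √(s²/n) = 59.351227; SE_fpc = √((1−f)s²/n) = 50.320962.
Ratio = √(1−f) = 0.84785041. Reduction = 100·(1 − 0.84785041) = 15.2150%.

15.2150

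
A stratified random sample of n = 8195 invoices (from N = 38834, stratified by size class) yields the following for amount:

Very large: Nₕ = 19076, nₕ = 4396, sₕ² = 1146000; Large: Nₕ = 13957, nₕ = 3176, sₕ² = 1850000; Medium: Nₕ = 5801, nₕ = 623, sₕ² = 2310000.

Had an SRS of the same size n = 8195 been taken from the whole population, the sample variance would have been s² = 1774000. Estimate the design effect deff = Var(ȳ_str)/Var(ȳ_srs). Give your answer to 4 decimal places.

Var(ȳ_str) = Σ Wₕ²(1−fₕ)sₕ²/nₕ with Wₕ = Nₕ/38834:
  Very large: (19076/38834)²·(1−4396/19076)·1146000/4396 = 48.407879
  Large: (13957/38834)²·(1−3176/13957)·1850000/3176 = 58.118996
  Medium: (5801/38834)²·(1−623/5801)·2310000/623 = 73.852396
  → Var(ȳ_str) = 180.37927.
Var(ȳ_srs) = (1 − 8195/38834)·1774000/8195 = 170.79184.
deff = 180.37927 / 170.79184 = 1.0561.

1.0561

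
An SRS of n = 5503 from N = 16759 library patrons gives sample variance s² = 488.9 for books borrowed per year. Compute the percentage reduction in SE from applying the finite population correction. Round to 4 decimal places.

18.0464

f = n/N = 5503/16759 = 0.32836088.
SE_no-fpc = √(s²/n) = 0.29806451; SE_fpc = √((1−f)s²/n) = 0.24427457.
Ratio = √(1−f) = 0.81953592. Reduction = 100·(1 − 0.81953592) = 18.0464%.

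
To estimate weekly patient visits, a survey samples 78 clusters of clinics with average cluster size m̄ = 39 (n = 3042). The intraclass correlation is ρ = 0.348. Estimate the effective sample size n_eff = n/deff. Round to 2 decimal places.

213.86

deff = 1 + (39 − 1)·0.348 = 1 + 13.224 = 14.224.
n_eff = 3042 / 14.224 = 213.86.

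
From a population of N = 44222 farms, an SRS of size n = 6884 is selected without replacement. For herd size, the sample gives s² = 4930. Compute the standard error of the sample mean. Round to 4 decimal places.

0.7776

Under SRS without replacement, Var(ȳ) = (1 − f)·s²/n with f = n/N = 6884/44222 = 0.15566912.
Var(ȳ) = (1 − 0.15566912)·4930/6884 = 0.84433088·0.7161534 = 0.60467043.
SE(ȳ) = √(0.60467043) = 0.7776.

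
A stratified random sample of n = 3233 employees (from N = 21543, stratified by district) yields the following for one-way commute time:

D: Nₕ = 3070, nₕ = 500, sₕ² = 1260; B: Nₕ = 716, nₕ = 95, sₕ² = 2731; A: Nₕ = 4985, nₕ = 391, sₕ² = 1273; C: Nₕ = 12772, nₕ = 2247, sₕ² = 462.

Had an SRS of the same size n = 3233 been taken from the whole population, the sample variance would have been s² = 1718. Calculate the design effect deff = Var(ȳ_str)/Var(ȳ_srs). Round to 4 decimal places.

Var(ȳ_str) = Σ Wₕ²(1−fₕ)sₕ²/nₕ with Wₕ = Nₕ/21543:
  D: (3070/21543)²·(1−500/3070)·1260/500 = 0.042841008
  B: (716/21543)²·(1−95/716)·2731/95 = 0.027541675
  A: (4985/21543)²·(1−391/4985)·1273/391 = 0.16065544
  C: (12772/21543)²·(1−2247/12772)·462/2247 = 0.059553536
  → Var(ȳ_str) = 0.29059166.
Var(ȳ_srs) = (1 − 3233/21543)·1718/3233 = 0.45164751.
deff = 0.29059166 / 0.45164751 = 0.6434.

0.6434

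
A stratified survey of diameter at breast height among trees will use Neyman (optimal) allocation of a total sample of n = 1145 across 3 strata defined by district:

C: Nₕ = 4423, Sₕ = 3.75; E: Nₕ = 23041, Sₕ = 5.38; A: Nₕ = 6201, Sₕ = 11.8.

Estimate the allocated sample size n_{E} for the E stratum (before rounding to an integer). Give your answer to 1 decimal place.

664.1

Neyman allocation: nₕ = n·NₕSₕ / Σⱼ NⱼSⱼ.
Σ NⱼSⱼ = 4423·3.75 + 23041·5.38 + 6201·11.8 = 213718.63.
n_{E} = 1145·23041·5.38 / 213718.63 = 664.1.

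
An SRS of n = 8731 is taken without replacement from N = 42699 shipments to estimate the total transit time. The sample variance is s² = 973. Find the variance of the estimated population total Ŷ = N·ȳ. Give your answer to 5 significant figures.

1.6164 × 10^8

Var(Ŷ) = N²·Var(ȳ) = N²·(1 − n/N)·s²/n.
f = 8731/42699 = 0.20447786; Var(ȳ) = 0.79552214·973/8731 = 0.088654569.
Var(Ŷ) = 42699² · 0.088654569 = 1.6163542 × 10^8.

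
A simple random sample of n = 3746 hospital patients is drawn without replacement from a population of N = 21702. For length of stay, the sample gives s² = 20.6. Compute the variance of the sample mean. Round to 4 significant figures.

Under SRS without replacement, Var(ȳ) = (1 − f)·s²/n with f = n/N = 3746/21702 = 0.17261082.
Var(ȳ) = (1 − 0.17261082)·20.6/3746 = 0.82738918·0.0054991991 = 0.0045499779.

0.004550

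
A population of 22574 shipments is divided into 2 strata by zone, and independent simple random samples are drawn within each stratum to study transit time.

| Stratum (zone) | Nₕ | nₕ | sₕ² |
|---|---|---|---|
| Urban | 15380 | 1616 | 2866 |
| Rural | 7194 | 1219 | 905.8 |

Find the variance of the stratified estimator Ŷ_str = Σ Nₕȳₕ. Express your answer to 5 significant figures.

Var(Ŷ_str) = Σₕ Nₕ²(1 − fₕ)sₕ²/nₕ.
Urban: 15380²·(1 − 1616/15380)·2866/1616 = 3.7543593 × 10^8.
Rural: 7194²·(1 − 1219/7194)·905.8/1219 = 3.194015 × 10^7.
Sum = 4.0737608 × 10^8.

4.0738 × 10^8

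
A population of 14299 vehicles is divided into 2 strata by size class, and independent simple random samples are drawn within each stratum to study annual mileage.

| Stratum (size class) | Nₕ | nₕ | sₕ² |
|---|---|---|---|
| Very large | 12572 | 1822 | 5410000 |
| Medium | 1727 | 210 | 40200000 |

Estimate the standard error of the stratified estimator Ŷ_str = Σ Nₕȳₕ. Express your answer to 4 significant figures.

950200

Var(Ŷ_str) = Σₕ Nₕ²(1 − fₕ)sₕ²/nₕ.
Very large: 12572²·(1 − 1822/12572)·5410000/1822 = 4.0129313 × 10^11.
Medium: 1727²·(1 − 210/1727)·40200000/210 = 5.0151587 × 10^11.
Sum = 9.02809 × 10^11.
SE = √(9.02809 × 10^11) = 950200.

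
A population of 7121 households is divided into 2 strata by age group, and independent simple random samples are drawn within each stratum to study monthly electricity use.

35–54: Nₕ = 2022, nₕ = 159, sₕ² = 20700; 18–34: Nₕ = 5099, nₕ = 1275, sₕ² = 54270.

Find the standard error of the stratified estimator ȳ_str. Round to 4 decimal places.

5.1028

Var(ȳ_str) = Σₕ Wₕ²(1 − fₕ)sₕ²/nₕ with Wₕ = Nₕ/N, N = 7121.
35–54: Wₕ = 0.28394888; term = 0.28394888²·(1 − 0.07863501)·20700/159 = 9.6713089.
18–34: Wₕ = 0.71605112; term = 0.71605112²·(1 − 0.25004903)·54270/1275 = 16.367056.
Sum = 26.038365.
SE = √(26.038365) = 5.1028.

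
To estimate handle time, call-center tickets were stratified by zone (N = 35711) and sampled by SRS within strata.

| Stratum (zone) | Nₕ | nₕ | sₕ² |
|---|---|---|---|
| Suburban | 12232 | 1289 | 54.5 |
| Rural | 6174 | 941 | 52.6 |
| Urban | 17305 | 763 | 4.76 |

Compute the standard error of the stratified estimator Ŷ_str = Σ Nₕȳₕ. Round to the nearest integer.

3042

Var(Ŷ_str) = Σₕ Nₕ²(1 − fₕ)sₕ²/nₕ.
Suburban: 12232²·(1 − 1289/12232)·54.5/1289 = 5.6594921 × 10^6.
Rural: 6174²·(1 − 941/6174)·52.6/941 = 1.8059823 × 10^6.
Urban: 17305²·(1 − 763/17305)·4.76/763 = 1.7858379 × 10^6.
Sum = 9.2513123 × 10^6.
SE = √(9.2513123 × 10^6) = 3042.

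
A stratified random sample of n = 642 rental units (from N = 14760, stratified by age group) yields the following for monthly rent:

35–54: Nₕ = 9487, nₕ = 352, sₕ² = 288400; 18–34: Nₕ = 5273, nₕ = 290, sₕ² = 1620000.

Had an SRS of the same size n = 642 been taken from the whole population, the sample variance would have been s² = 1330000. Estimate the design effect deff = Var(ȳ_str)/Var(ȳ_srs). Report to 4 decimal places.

Var(ȳ_str) = Σ Wₕ²(1−fₕ)sₕ²/nₕ with Wₕ = Nₕ/14760:
  35–54: (9487/14760)²·(1−352/9487)·288400/352 = 325.92474
  18–34: (5273/14760)²·(1−290/5273)·1620000/290 = 673.74097
  → Var(ȳ_str) = 999.66571.
Var(ȳ_srs) = (1 − 642/14760)·1330000/642 = 1981.5427.
deff = 999.66571 / 1981.5427 = 0.5045.

0.5045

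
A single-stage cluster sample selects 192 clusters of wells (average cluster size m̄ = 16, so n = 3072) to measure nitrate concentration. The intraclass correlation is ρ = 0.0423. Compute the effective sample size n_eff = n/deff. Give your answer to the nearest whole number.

deff = 1 + (16 − 1)·0.0423 = 1 + 0.6345 = 1.6345.
n_eff = 3072 / 1.6345 = 1879.

1879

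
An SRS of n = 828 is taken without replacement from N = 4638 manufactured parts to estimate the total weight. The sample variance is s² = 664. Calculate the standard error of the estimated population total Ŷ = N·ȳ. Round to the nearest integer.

3764

Var(Ŷ) = N²·Var(ȳ) = N²·(1 − n/N)·s²/n.
f = 828/4638 = 0.17852523; Var(ȳ) = 0.82147477·664/828 = 0.65876721.
Var(Ŷ) = 4638² · 0.65876721 = 1.417077 × 10^7.
SE(Ŷ) = √(1.417077 × 10^7) = 3764.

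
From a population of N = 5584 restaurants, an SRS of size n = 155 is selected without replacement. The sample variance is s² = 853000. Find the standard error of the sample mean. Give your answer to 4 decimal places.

73.1469

Under SRS without replacement, Var(ȳ) = (1 − f)·s²/n with f = n/N = 155/5584 = 0.02775788.
Var(ȳ) = (1 − 0.02775788)·853000/155 = 0.97224212·5503.2258 = 5350.4679.
SE(ȳ) = √(5350.4679) = 73.1469.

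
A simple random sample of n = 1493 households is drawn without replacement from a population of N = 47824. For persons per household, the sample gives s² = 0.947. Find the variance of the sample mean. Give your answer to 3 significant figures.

6.14 × 10^-4

Under SRS without replacement, Var(ȳ) = (1 − f)·s²/n with f = n/N = 1493/47824 = 0.03121863.
Var(ȳ) = (1 − 0.03121863)·0.947/1493 = 0.96878137·6.3429337 × 10^-4 = 6.144916 × 10^-4.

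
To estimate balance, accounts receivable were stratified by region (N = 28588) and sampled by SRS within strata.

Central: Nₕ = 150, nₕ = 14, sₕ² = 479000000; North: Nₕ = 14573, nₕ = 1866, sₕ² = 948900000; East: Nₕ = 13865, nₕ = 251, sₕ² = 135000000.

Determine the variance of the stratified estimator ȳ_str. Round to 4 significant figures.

Var(ȳ_str) = Σₕ Wₕ²(1 − fₕ)sₕ²/nₕ with Wₕ = Nₕ/N, N = 28588.
Central: Wₕ = 0.00524696; term = 0.00524696²·(1 − 0.09333333)·479000000/14 = 854.02404.
North: Wₕ = 0.50975934; term = 0.50975934²·(1 − 0.12804501)·948900000/1866 = 115221.43.
East: Wₕ = 0.48499370; term = 0.48499370²·(1 − 0.01810314)·135000000/251 = 124221.89.
Sum = 240297.34.

240300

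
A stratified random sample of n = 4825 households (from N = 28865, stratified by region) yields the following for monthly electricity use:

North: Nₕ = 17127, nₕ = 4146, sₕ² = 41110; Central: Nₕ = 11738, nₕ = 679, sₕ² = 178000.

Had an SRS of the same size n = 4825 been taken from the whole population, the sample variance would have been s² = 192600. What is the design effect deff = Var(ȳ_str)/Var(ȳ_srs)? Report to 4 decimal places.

Var(ȳ_str) = Σ Wₕ²(1−fₕ)sₕ²/nₕ with Wₕ = Nₕ/28865:
  North: (17127/28865)²·(1−4146/17127)·41110/4146 = 2.6458456
  Central: (11738/28865)²·(1−679/11738)·178000/679 = 40.842947
  → Var(ȳ_str) = 43.488793.
Var(ȳ_srs) = (1 − 4825/28865)·192600/4825 = 33.244658.
deff = 43.488793 / 33.244658 = 1.3081.

1.3081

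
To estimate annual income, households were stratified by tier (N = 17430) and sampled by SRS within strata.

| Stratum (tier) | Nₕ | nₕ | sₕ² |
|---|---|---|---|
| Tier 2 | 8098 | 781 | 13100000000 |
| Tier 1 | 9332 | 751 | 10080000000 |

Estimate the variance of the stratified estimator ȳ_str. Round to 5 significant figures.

6.8093 × 10^6

Var(ȳ_str) = Σₕ Wₕ²(1 − fₕ)sₕ²/nₕ with Wₕ = Nₕ/N, N = 17430.
Tier 2: Wₕ = 0.46460126; term = 0.46460126²·(1 − 0.09644357)·13100000000/781 = 3.2714201 × 10^6.
Tier 1: Wₕ = 0.53539874; term = 0.53539874²·(1 − 0.08047578)·10080000000/751 = 3.5378422 × 10^6.
Sum = 6.8092623 × 10^6.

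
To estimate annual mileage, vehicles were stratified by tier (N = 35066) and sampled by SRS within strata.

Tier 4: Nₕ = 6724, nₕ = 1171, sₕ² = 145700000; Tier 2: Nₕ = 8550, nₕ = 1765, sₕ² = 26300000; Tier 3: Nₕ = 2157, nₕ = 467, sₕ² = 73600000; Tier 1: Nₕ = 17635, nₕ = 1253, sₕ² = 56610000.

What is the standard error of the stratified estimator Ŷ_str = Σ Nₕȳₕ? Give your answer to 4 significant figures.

Var(Ŷ_str) = Σₕ Nₕ²(1 − fₕ)sₕ²/nₕ.
Tier 4: 6724²·(1 − 1171/6724)·145700000/1171 = 4.6457735 × 10^12.
Tier 2: 8550²·(1 − 1765/8550)·26300000/1765 = 8.6442438 × 10^11.
Tier 3: 2157²·(1 − 467/2157)·73600000/467 = 5.7451025 × 10^11.
Tier 1: 17635²·(1 − 1253/17635)·56610000/1253 = 1.3052223 × 10^13.
Sum = 1.9136931 × 10^13.
SE = √(1.9136931 × 10^13) = 4.375 × 10^6.

4.375 × 10^6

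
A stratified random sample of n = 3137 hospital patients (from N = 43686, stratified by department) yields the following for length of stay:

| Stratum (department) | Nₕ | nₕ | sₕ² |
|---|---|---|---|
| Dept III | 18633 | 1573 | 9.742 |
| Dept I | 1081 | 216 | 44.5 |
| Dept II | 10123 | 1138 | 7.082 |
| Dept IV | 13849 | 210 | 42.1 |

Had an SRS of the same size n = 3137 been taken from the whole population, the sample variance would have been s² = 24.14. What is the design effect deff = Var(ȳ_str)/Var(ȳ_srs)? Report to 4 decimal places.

Var(ȳ_str) = Σ Wₕ²(1−fₕ)sₕ²/nₕ with Wₕ = Nₕ/43686:
  Dept III: (18633/43686)²·(1−1573/18633)·9.742/1573 = 0.0010315651
  Dept I: (1081/43686)²·(1−216/1081)·44.5/216 = 1.0094005 × 10^-4
  Dept II: (10123/43686)²·(1−1138/10123)·7.082/1138 = 2.9658994 × 10^-4
  Dept IV: (13849/43686)²·(1−210/13849)·42.1/210 = 0.019841714
  → Var(ȳ_str) = 0.021270809.
Var(ȳ_srs) = (1 − 3137/43686)·24.14/3137 = 0.0071426705.
deff = 0.021270809 / 0.0071426705 = 2.9780.

2.9780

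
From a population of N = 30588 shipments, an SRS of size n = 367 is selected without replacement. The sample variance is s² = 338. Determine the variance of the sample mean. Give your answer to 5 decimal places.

0.90993

Under SRS without replacement, Var(ȳ) = (1 − f)·s²/n with f = n/N = 367/30588 = 0.01199817.
Var(ȳ) = (1 − 0.01199817)·338/367 = 0.98800183·0.92098093 = 0.90993084.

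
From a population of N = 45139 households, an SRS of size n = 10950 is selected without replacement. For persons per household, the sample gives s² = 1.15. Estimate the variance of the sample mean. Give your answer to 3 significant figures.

Under SRS without replacement, Var(ȳ) = (1 − f)·s²/n with f = n/N = 10950/45139 = 0.24258402.
Var(ȳ) = (1 − 0.24258402)·1.15/10950 = 0.75741598·1.0502283 × 10^-4 = 7.9545971 × 10^-5.

7.95 × 10^-5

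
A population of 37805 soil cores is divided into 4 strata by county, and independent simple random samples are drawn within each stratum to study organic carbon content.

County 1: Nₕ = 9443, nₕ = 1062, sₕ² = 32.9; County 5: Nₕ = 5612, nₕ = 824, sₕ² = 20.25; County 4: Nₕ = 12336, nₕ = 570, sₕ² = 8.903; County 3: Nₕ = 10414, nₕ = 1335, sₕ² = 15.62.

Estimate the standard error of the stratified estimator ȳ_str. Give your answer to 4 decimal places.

0.0674

Var(ȳ_str) = Σₕ Wₕ²(1 − fₕ)sₕ²/nₕ with Wₕ = Nₕ/N, N = 37805.
County 1: Wₕ = 0.24978177; term = 0.24978177²·(1 − 0.11246426)·32.9/1062 = 0.0017154526.
County 5: Wₕ = 0.14844597; term = 0.14844597²·(1 − 0.14682823)·20.25/824 = 4.6203102 × 10^-4.
County 4: Wₕ = 0.32630604; term = 0.32630604²·(1 − 0.04620623)·8.903/570 = 0.0015862303.
County 3: Wₕ = 0.27546621; term = 0.27546621²·(1 − 0.12819282)·15.62/1335 = 7.7402835 × 10^-4.
Sum = 0.0045377423.
SE = √(0.0045377423) = 0.0674.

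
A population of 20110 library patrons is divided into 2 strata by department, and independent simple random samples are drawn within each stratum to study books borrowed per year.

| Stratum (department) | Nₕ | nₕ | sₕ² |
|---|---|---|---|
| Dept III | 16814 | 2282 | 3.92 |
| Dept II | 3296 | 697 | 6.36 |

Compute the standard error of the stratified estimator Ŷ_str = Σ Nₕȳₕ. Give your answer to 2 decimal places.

Var(Ŷ_str) = Σₕ Nₕ²(1 − fₕ)sₕ²/nₕ.
Dept III: 16814²·(1 − 2282/16814)·3.92/2282 = 419726.95.
Dept II: 3296²·(1 − 697/3296)·6.36/697 = 78165.988.
Sum = 497892.94.
SE = √(497892.94) = 705.62.

705.62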